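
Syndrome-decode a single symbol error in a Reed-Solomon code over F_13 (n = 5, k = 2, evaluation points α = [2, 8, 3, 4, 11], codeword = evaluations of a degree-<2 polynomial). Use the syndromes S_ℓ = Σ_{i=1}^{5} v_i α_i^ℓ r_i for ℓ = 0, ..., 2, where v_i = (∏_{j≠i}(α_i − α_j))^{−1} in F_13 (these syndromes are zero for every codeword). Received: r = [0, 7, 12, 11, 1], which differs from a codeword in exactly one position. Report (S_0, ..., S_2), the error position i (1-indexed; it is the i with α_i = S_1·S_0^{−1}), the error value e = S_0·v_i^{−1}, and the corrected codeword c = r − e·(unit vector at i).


S = (9, 8, 10), error at position 5, error magnitude e = 10, c = [0, 7, 12, 11, 4].

Step 1: column multipliers v_i = (∏_{j≠i}(α_i − α_j))^{−1} mod 13.
  i = 1 (α = 2): (2−8)(2−3)(2−4)(2−11) = (−6)·(−1)·(−2)·(−9) = 108 ≡ 4, so v_1 = 4^{−1} = 10 (mod 13).
  i = 2 (α = 8): (8−2)(8−3)(8−4)(8−11) = 6·5·4·(−3) = −360 ≡ 4, so v_2 = 4^{−1} = 10 (mod 13).
  i = 3 (α = 3): (3−2)(3−8)(3−4)(3−11) = 1·(−5)·(−1)·(−8) = −40 ≡ 12, so v_3 = 12^{−1} = 12 (mod 13).
  i = 4 (α = 4): (4−2)(4−8)(4−3)(4−11) = 2·(−4)·1·(−7) = 56 ≡ 4, so v_4 = 4^{−1} = 10 (mod 13).
  i = 5 (α = 11): (11−2)(11−8)(11−3)(11−4) = 9·3·8·7 = 1512 ≡ 4, so v_5 = 4^{−1} = 10 (mod 13).
  v = [10, 10, 12, 10, 10].
Step 2: syndromes of r = [0, 7, 12, 11, 1] (all sums mod 13).
  S_0 = Σ v_i r_i = 10·0 + 10·7 + 12·12 + 10·11 + 10·1 = 334 ≡ 9.
  S_1 = Σ v_i α_i r_i = 10·2·0 + 10·8·7 + 12·3·12 + 10·4·11 + 10·11·1 = 1542 ≡ 8.
  α_i^2 mod 13 = [4, 12, 9, 3, 4].
  S_2 = Σ v_i α_i^2 r_i = 10·4·0 + 10·12·7 + 12·9·12 + 10·3·11 + 10·4·1 = 2506 ≡ 10.
  S = (9, 8, 10) ≠ 0, so r is not a codeword (an error is present).
Step 3: locate the error. For a single error e at position i, S_ℓ = v_i·e·α_i^ℓ, so α_err = S_1/S_0.
  S_0^{−1} = 9^{−1} = 3 (mod 13), so α_err = 8·3 = 24 ≡ 11 = α_5. Error position i = 5.
  Consistency check: S_2/S_1 = 10·5 = 50 ≡ 11 = α_err ✓ (single-error assumption holds).
Step 4: error magnitude e = S_0/v_5 = S_0·∏_{j≠5}(α_5 − α_j) = 9·4 = 36 ≡ 10 (mod 13).
Step 5: correct position 5: c_5 = r_5 − e = 1 − 10 ≡ 4 (mod 13). Hence c = [0, 7, 12, 11, 4].
  Check: interpolating c through the α_i gives m(x) = 2 + 12·x (degree < 2) with m(α_i) = c_i for every i, so c is indeed a codeword.


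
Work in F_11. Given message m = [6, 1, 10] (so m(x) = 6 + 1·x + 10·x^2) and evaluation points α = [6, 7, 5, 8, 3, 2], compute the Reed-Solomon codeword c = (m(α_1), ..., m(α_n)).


c = [9, 8, 8, 5, 0, 4]

Message polynomial: m(x) = 6 + 1·x + 10·x^2 (mod 11).
For each evaluation point α_i, compute m(α_i) mod 11:
  α_1 = 6: Horner steps 10 → 6 → 9, so m(6) = 9.
  α_2 = 7: Horner steps 10 → 5 → 8, so m(7) = 8.
  α_3 = 5: Horner steps 10 → 7 → 8, so m(5) = 8.
  α_4 = 8: Horner steps 10 → 4 → 5, so m(8) = 5.
  α_5 = 3: Horner steps 10 → 9 → 0, so m(3) = 0.
  α_6 = 2: Horner steps 10 → 10 → 4, so m(2) = 4.
Codeword c = [9, 8, 8, 5, 0, 4] ∈ F_11^6.


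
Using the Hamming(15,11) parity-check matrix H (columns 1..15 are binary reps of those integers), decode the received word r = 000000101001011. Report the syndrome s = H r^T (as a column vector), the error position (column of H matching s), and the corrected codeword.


s = (0, 0, 1, 1)^T, error position = 3, corrected codeword c = 001000101001011

Compute s = H r^T mod 2 one row at a time:
  s_1 = 0 + 1 + 0 + 0 + 1 + 0 + 1 + 1 = 4 ≡ 0 (mod 2).
  s_2 = 0 + 0 + 0 + 1 + 1 + 0 + 1 + 1 = 4 ≡ 0 (mod 2).
  s_3 = 0 + 0 + 0 + 1 + 0 + 0 + 1 + 1 = 3 ≡ 1 (mod 2).
  s_4 = 0 + 0 + 0 + 1 + 1 + 0 + 0 + 1 = 3 ≡ 1 (mod 2).
s = (0, 0, 1, 1)^T — this equals column 3 of H (binary 0011), so error is at position 3.
Correct: flip bit 3 of r = 000000101001011 to get c = 001000101001011.


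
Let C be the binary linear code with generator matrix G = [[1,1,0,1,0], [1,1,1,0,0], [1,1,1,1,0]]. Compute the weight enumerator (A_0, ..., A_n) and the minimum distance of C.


Weight distribution: A_0 = 1, A_1 = 2, A_2 = 2, A_3 = 2, A_4 = 1. Minimum distance d = 1.

Enumerate all 2^3 = 8 messages m ∈ F_2^3.
For each, compute codeword c = mG in F_2^5, then tally its weight.
  m = 000 → c = 00000, weight = 0.
  m = 100 → c = 11010, weight = 3.
  m = 010 → c = 11100, weight = 3.
  m = 110 → c = 00110, weight = 2.
  m = 001 → c = 11110, weight = 4.
  m = 101 → c = 00100, weight = 1.
  m = 011 → c = 00010, weight = 1.
  m = 111 → c = 11000, weight = 2.
Tally weights:
  weight 0: 1 codewords.
  weight 1: 2 codewords.
  weight 2: 2 codewords.
  weight 3: 2 codewords.
  weight 4: 1 codewords.
Minimum distance d = smallest w > 0 with A_w > 0 = 1.
Sanity: Σ A_w = 8 = 2^3 = 8 ✓.


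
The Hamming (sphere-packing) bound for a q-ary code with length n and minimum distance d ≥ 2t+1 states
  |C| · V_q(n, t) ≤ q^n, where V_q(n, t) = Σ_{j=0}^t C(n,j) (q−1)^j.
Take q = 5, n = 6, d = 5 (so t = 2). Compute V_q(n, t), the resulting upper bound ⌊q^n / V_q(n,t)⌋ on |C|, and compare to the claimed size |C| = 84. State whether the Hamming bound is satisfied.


V_q(n, t) = 265, q^n = 15625, Hamming bound = 58, |C| = 84 > bound (violated).

Step 1: Compute V_q(n, t) = Σ_{j=0}^2 C(n, j) (q−1)^j.
  j = 0: C(6,0)·(4)^0 = 1·1 = 1.
  j = 1: C(6,1)·(4)^1 = 6·4 = 24.
  j = 2: C(6,2)·(4)^2 = 15·16 = 240.
  V_q(n, t) = 1 + 24 + 240 = 265.
Step 2: q^n = 5^6 = 15625.
Step 3: Hamming bound ⌊q^n / V_q(n,t)⌋ = ⌊15625/265⌋ = 58.
Step 4: Compare |C| = 84 to 58: violated.
The claimed |C| lies above the Hamming bound, so no 5-ary code of length 6 with d ≥ 5 can have 84 codewords.


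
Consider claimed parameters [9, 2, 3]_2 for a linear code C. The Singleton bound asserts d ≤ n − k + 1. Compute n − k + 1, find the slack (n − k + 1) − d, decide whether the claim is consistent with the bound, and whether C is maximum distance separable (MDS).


Singleton RHS = n − k + 1 = 8, slack = 5, bound satisfied, not MDS.

Singleton bound: d ≤ n − k + 1.
Here n = 9, k = 2, so n − k + 1 = 8.
Given d = 3, check d ≤ 8: YES.
Slack = (n − k + 1) − d = 5.
The code is NOT MDS (slack = 5 > 0).
Description: the claimed parameters are [9, 2, 3]_2; such a code would be non-MDS.


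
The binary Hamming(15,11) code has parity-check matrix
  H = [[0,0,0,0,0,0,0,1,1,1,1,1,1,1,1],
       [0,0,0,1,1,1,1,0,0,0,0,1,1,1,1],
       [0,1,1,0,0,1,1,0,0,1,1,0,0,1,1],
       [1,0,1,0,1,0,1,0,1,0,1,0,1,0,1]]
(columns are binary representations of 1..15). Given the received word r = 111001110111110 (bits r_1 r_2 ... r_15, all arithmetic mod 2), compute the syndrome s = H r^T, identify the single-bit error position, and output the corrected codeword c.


s = (0, 1, 1, 1)^T, error position = 7, corrected codeword c = 111001010111110

Compute s = H r^T mod 2 one row at a time:
  s_1 = 1 + 0 + 1 + 1 + 1 + 1 + 1 + 0 = 6 ≡ 0 (mod 2).
  s_2 = 0 + 0 + 1 + 1 + 1 + 1 + 1 + 0 = 5 ≡ 1 (mod 2).
  s_3 = 1 + 1 + 1 + 1 + 1 + 1 + 1 + 0 = 7 ≡ 1 (mod 2).
  s_4 = 1 + 1 + 0 + 1 + 0 + 1 + 1 + 0 = 5 ≡ 1 (mod 2).
s = (0, 1, 1, 1)^T — this equals column 7 of H (binary 0111), so error is at position 7.
Correct: flip bit 7 of r = 111001110111110 to get c = 111001010111110.


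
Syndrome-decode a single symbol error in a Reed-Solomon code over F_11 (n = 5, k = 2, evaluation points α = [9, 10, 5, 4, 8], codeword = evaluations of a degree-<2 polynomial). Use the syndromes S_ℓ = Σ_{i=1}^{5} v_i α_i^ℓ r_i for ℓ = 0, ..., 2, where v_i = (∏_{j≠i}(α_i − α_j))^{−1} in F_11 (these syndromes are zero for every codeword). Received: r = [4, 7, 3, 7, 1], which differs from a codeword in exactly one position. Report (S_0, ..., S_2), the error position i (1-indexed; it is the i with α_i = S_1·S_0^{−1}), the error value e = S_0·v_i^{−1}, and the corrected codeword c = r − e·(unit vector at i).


S = (4, 5, 9), error at position 4, error magnitude e = 7, c = [4, 7, 3, 0, 1].

Step 1: column multipliers v_i = (∏_{j≠i}(α_i − α_j))^{−1} mod 11.
  i = 1 (α = 9): (9−10)(9−5)(9−4)(9−8) = (−1)·4·5·1 = −20 ≡ 2, so v_1 = 2^{−1} = 6 (mod 11).
  i = 2 (α = 10): (10−9)(10−5)(10−4)(10−8) = 1·5·6·2 = 60 ≡ 5, so v_2 = 5^{−1} = 9 (mod 11).
  i = 3 (α = 5): (5−9)(5−10)(5−4)(5−8) = (−4)·(−5)·1·(−3) = −60 ≡ 6, so v_3 = 6^{−1} = 2 (mod 11).
  i = 4 (α = 4): (4−9)(4−10)(4−5)(4−8) = (−5)·(−6)·(−1)·(−4) = 120 ≡ 10, so v_4 = 10^{−1} = 10 (mod 11).
  i = 5 (α = 8): (8−9)(8−10)(8−5)(8−4) = (−1)·(−2)·3·4 = 24 ≡ 2, so v_5 = 2^{−1} = 6 (mod 11).
  v = [6, 9, 2, 10, 6].
Step 2: syndromes of r = [4, 7, 3, 7, 1] (all sums mod 11).
  S_0 = Σ v_i r_i = 6·4 + 9·7 + 2·3 + 10·7 + 6·1 = 169 ≡ 4.
  S_1 = Σ v_i α_i r_i = 6·9·4 + 9·10·7 + 2·5·3 + 10·4·7 + 6·8·1 = 1204 ≡ 5.
  α_i^2 mod 11 = [4, 1, 3, 5, 9].
  S_2 = Σ v_i α_i^2 r_i = 6·4·4 + 9·1·7 + 2·3·3 + 10·5·7 + 6·9·1 = 581 ≡ 9.
  S = (4, 5, 9) ≠ 0, so r is not a codeword (an error is present).
Step 3: locate the error. For a single error e at position i, S_ℓ = v_i·e·α_i^ℓ, so α_err = S_1/S_0.
  S_0^{−1} = 4^{−1} = 3 (mod 11), so α_err = 5·3 = 15 ≡ 4 = α_4. Error position i = 4.
  Consistency check: S_2/S_1 = 9·9 = 81 ≡ 4 = α_err ✓ (single-error assumption holds).
Step 4: error magnitude e = S_0/v_4 = S_0·∏_{j≠4}(α_4 − α_j) = 4·10 = 40 ≡ 7 (mod 11).
Step 5: correct position 4: c_4 = r_4 − e = 7 − 7 ≡ 0 (mod 11). Hence c = [4, 7, 3, 0, 1].
  Check: interpolating c through the α_i gives m(x) = 10 + 3·x (degree < 2) with m(α_i) = c_i for every i, so c is indeed a codeword.


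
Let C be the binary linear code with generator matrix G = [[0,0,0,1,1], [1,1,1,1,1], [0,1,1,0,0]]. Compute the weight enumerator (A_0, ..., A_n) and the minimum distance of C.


Weight distribution: A_0 = 1, A_1 = 1, A_2 = 2, A_3 = 2, A_4 = 1, A_5 = 1. Minimum distance d = 1.

Enumerate all 2^3 = 8 messages m ∈ F_2^3.
For each, compute codeword c = mG in F_2^5, then tally its weight.
  m = 000 → c = 00000, weight = 0.
  m = 100 → c = 00011, weight = 2.
  m = 010 → c = 11111, weight = 5.
  m = 110 → c = 11100, weight = 3.
  m = 001 → c = 01100, weight = 2.
  m = 101 → c = 01111, weight = 4.
  m = 011 → c = 10011, weight = 3.
  m = 111 → c = 10000, weight = 1.
Tally weights:
  weight 0: 1 codewords.
  weight 1: 1 codewords.
  weight 2: 2 codewords.
  weight 3: 2 codewords.
  weight 4: 1 codewords.
  weight 5: 1 codewords.
Minimum distance d = smallest w > 0 with A_w > 0 = 1.
Sanity: Σ A_w = 8 = 2^3 = 8 ✓.


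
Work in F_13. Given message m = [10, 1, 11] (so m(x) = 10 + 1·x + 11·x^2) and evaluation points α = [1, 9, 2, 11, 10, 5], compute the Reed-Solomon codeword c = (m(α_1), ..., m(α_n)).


c = [9, 0, 4, 0, 2, 4]

Message polynomial: m(x) = 10 + 1·x + 11·x^2 (mod 13).
For each evaluation point α_i, compute m(α_i) mod 13:
  α_1 = 1: Horner steps 11 → 12 → 9, so m(1) = 9.
  α_2 = 9: Horner steps 11 → 9 → 0, so m(9) = 0.
  α_3 = 2: Horner steps 11 → 10 → 4, so m(2) = 4.
  α_4 = 11: Horner steps 11 → 5 → 0, so m(11) = 0.
  α_5 = 10: Horner steps 11 → 7 → 2, so m(10) = 2.
  α_6 = 5: Horner steps 11 → 4 → 4, so m(5) = 4.
Codeword c = [9, 0, 4, 0, 2, 4] ∈ F_13^6.


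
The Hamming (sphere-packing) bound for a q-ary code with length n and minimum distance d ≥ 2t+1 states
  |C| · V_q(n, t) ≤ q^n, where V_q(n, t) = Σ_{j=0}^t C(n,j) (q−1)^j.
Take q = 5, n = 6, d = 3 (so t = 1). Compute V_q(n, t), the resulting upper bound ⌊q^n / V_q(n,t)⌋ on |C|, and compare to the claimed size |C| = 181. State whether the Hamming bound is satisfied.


V_q(n, t) = 25, q^n = 15625, Hamming bound = 625, |C| = 181 ≤ bound (satisfied).

Step 1: Compute V_q(n, t) = Σ_{j=0}^1 C(n, j) (q−1)^j.
  j = 0: C(6,0)·(4)^0 = 1·1 = 1.
  j = 1: C(6,1)·(4)^1 = 6·4 = 24.
  V_q(n, t) = 1 + 24 = 25.
Step 2: q^n = 5^6 = 15625.
Step 3: Hamming bound ⌊q^n / V_q(n,t)⌋ = ⌊15625/25⌋ = 625.
Step 4: Compare |C| = 181 to 625: satisfied.
The claimed |C| lies below the Hamming bound.


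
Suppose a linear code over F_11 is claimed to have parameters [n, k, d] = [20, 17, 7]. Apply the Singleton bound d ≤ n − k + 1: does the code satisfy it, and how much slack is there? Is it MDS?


Singleton RHS = n − k + 1 = 4, slack = -3, bound violated (no such code; not MDS).

Singleton bound: d ≤ n − k + 1.
Here n = 20, k = 17, so n − k + 1 = 4.
Given d = 7, check d ≤ 4: NO.
Slack = (n − k + 1) − d = -3.
The slack is negative: d = 7 exceeds n − k + 1 = 4 by 3, so the Singleton bound is violated and no linear [20, 17, 7]_11 code can exist. In particular it is not MDS (MDS requires d = n − k + 1 exactly).
Description: the claimed parameters are [20, 17, 7]_11; such a code would be impossible (violates the Singleton bound).


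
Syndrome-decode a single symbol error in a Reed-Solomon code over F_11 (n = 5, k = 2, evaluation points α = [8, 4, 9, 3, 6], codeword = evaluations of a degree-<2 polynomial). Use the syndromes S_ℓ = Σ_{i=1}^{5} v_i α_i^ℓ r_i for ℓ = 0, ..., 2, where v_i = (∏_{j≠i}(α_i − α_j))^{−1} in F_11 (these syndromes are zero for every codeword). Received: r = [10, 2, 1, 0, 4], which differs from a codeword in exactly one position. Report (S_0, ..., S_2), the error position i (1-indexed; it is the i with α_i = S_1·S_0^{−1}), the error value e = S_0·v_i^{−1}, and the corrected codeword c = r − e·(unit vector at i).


S = (3, 7, 9), error at position 5, error magnitude e = 9, c = [10, 2, 1, 0, 6].

Step 1: column multipliers v_i = (∏_{j≠i}(α_i − α_j))^{−1} mod 11.
  i = 1 (α = 8): (8−4)(8−9)(8−3)(8−6) = 4·(−1)·5·2 = −40 ≡ 4, so v_1 = 4^{−1} = 3 (mod 11).
  i = 2 (α = 4): (4−8)(4−9)(4−3)(4−6) = (−4)·(−5)·1·(−2) = −40 ≡ 4, so v_2 = 4^{−1} = 3 (mod 11).
  i = 3 (α = 9): (9−8)(9−4)(9−3)(9−6) = 1·5·6·3 = 90 ≡ 2, so v_3 = 2^{−1} = 6 (mod 11).
  i = 4 (α = 3): (3−8)(3−4)(3−9)(3−6) = (−5)·(−1)·(−6)·(−3) = 90 ≡ 2, so v_4 = 2^{−1} = 6 (mod 11).
  i = 5 (α = 6): (6−8)(6−4)(6−9)(6−3) = (−2)·2·(−3)·3 = 36 ≡ 3, so v_5 = 3^{−1} = 4 (mod 11).
  v = [3, 3, 6, 6, 4].
Step 2: syndromes of r = [10, 2, 1, 0, 4] (all sums mod 11).
  S_0 = Σ v_i r_i = 3·10 + 3·2 + 6·1 + 6·0 + 4·4 = 58 ≡ 3.
  S_1 = Σ v_i α_i r_i = 3·8·10 + 3·4·2 + 6·9·1 + 6·3·0 + 4·6·4 = 414 ≡ 7.
  α_i^2 mod 11 = [9, 5, 4, 9, 3].
  S_2 = Σ v_i α_i^2 r_i = 3·9·10 + 3·5·2 + 6·4·1 + 6·9·0 + 4·3·4 = 372 ≡ 9.
  S = (3, 7, 9) ≠ 0, so r is not a codeword (an error is present).
Step 3: locate the error. For a single error e at position i, S_ℓ = v_i·e·α_i^ℓ, so α_err = S_1/S_0.
  S_0^{−1} = 3^{−1} = 4 (mod 11), so α_err = 7·4 = 28 ≡ 6 = α_5. Error position i = 5.
  Consistency check: S_2/S_1 = 9·8 = 72 ≡ 6 = α_err ✓ (single-error assumption holds).
Step 4: error magnitude e = S_0/v_5 = S_0·∏_{j≠5}(α_5 − α_j) = 3·3 = 9 ≡ 9 (mod 11).
Step 5: correct position 5: c_5 = r_5 − e = 4 − 9 ≡ 6 (mod 11). Hence c = [10, 2, 1, 0, 6].
  Check: interpolating c through the α_i gives m(x) = 5 + 2·x (degree < 2) with m(α_i) = c_i for every i, so c is indeed a codeword.


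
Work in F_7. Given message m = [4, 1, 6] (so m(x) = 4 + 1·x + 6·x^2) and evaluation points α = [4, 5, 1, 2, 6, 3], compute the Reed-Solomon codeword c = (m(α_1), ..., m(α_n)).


c = [6, 5, 4, 2, 2, 5]

Message polynomial: m(x) = 4 + 1·x + 6·x^2 (mod 7).
For each evaluation point α_i, compute m(α_i) mod 7:
  α_1 = 4: Horner steps 6 → 4 → 6, so m(4) = 6.
  α_2 = 5: Horner steps 6 → 3 → 5, so m(5) = 5.
  α_3 = 1: Horner steps 6 → 0 → 4, so m(1) = 4.
  α_4 = 2: Horner steps 6 → 6 → 2, so m(2) = 2.
  α_5 = 6: Horner steps 6 → 2 → 2, so m(6) = 2.
  α_6 = 3: Horner steps 6 → 5 → 5, so m(3) = 5.
Codeword c = [6, 5, 4, 2, 2, 5] ∈ F_7^6.


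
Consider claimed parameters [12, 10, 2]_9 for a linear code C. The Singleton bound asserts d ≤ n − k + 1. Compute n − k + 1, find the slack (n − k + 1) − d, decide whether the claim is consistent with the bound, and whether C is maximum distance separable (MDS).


Singleton RHS = n − k + 1 = 3, slack = 1, bound satisfied, not MDS.

Singleton bound: d ≤ n − k + 1.
Here n = 12, k = 10, so n − k + 1 = 3.
Given d = 2, check d ≤ 3: YES.
Slack = (n − k + 1) − d = 1.
The code is NOT MDS (slack = 1 > 0).
Description: the claimed parameters are [12, 10, 2]_9; such a code would be non-MDS.


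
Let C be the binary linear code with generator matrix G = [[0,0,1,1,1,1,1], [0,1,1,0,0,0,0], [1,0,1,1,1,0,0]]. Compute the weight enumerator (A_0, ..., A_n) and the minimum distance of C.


Weight distribution: A_0 = 1, A_2 = 1, A_3 = 1, A_4 = 2, A_5 = 3. Minimum distance d = 2.

Enumerate all 2^3 = 8 messages m ∈ F_2^3.
For each, compute codeword c = mG in F_2^7, then tally its weight.
  m = 000 → c = 0000000, weight = 0.
  m = 100 → c = 0011111, weight = 5.
  m = 010 → c = 0110000, weight = 2.
  m = 110 → c = 0101111, weight = 5.
  m = 001 → c = 1011100, weight = 4.
  m = 101 → c = 1000011, weight = 3.
  m = 011 → c = 1101100, weight = 4.
  m = 111 → c = 1110011, weight = 5.
Tally weights:
  weight 0: 1 codewords.
  weight 2: 1 codewords.
  weight 3: 1 codewords.
  weight 4: 2 codewords.
  weight 5: 3 codewords.
Minimum distance d = smallest w > 0 with A_w > 0 = 2.
Sanity: Σ A_w = 8 = 2^3 = 8 ✓.


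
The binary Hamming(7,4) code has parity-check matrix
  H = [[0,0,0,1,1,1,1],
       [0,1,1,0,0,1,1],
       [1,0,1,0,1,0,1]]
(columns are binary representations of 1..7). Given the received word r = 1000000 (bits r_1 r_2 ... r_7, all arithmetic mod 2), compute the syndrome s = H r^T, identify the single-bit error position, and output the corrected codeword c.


s = (0, 0, 1)^T, error position = 1, corrected codeword c = 0000000

Compute s = H r^T mod 2 one row at a time:
  s_1 = 0 + 0 + 0 + 0 = 0 ≡ 0 (mod 2).
  s_2 = 0 + 0 + 0 + 0 = 0 ≡ 0 (mod 2).
  s_3 = 1 + 0 + 0 + 0 = 1 ≡ 1 (mod 2).
s = (0, 0, 1)^T — this equals column 1 of H (binary 001), so error is at position 1.
Correct: flip bit 1 of r = 1000000 to get c = 0000000.


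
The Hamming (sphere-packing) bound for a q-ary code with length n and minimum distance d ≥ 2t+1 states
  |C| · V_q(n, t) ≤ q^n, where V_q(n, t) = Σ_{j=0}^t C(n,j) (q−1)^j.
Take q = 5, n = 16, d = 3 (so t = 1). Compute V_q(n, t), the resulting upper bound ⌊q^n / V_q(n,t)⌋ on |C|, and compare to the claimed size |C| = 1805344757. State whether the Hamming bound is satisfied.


V_q(n, t) = 65, q^n = 152587890625, Hamming bound = 2347506009, |C| = 1805344757 ≤ bound (satisfied).

Step 1: Compute V_q(n, t) = Σ_{j=0}^1 C(n, j) (q−1)^j.
  j = 0: C(16,0)·(4)^0 = 1·1 = 1.
  j = 1: C(16,1)·(4)^1 = 16·4 = 64.
  V_q(n, t) = 1 + 64 = 65.
Step 2: q^n = 5^16 = 152587890625.
Step 3: Hamming bound ⌊q^n / V_q(n,t)⌋ = ⌊152587890625/65⌋ = 2347506009.
Step 4: Compare |C| = 1805344757 to 2347506009: satisfied.
The claimed |C| lies below the Hamming bound.


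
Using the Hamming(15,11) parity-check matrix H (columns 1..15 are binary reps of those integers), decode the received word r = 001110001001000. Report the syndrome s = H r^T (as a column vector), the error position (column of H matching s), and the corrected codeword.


s = (0, 1, 1, 1)^T, error position = 7, corrected codeword c = 001110101001000

Compute s = H r^T mod 2 one row at a time:
  s_1 = 0 + 1 + 0 + 0 + 1 + 0 + 0 + 0 = 2 ≡ 0 (mod 2).
  s_2 = 1 + 1 + 0 + 0 + 1 + 0 + 0 + 0 = 3 ≡ 1 (mod 2).
  s_3 = 0 + 1 + 0 + 0 + 0 + 0 + 0 + 0 = 1 ≡ 1 (mod 2).
  s_4 = 0 + 1 + 1 + 0 + 1 + 0 + 0 + 0 = 3 ≡ 1 (mod 2).
s = (0, 1, 1, 1)^T — this equals column 7 of H (binary 0111), so error is at position 7.
Correct: flip bit 7 of r = 001110001001000 to get c = 001110101001000.


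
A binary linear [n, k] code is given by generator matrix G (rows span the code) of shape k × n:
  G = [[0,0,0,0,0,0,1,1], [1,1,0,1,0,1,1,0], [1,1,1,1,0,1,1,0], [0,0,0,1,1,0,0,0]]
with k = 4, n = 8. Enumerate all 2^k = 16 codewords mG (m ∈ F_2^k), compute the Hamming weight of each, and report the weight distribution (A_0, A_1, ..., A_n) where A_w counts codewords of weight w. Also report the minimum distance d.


Weight distribution: A_0 = 1, A_1 = 1, A_2 = 2, A_3 = 2, A_4 = 1, A_5 = 5, A_6 = 4. Minimum distance d = 1.

Enumerate all 2^4 = 16 messages m ∈ F_2^4.
For each, compute codeword c = mG in F_2^8, then tally its weight.
  m = 0000 → c = 00000000, weight = 0.
  m = 1000 → c = 00000011, weight = 2.
  m = 0100 → c = 11010110, weight = 5.
  m = 1100 → c = 11010101, weight = 5.
  m = 0010 → c = 11110110, weight = 6.
  m = 1010 → c = 11110101, weight = 6.
  m = 0110 → c = 00100000, weight = 1.
  m = 1110 → c = 00100011, weight = 3.
  m = 0001 → c = 00011000, weight = 2.
  m = 1001 → c = 00011011, weight = 4.
  m = 0101 → c = 11001110, weight = 5.
  m = 1101 → c = 11001101, weight = 5.
  m = 0011 → c = 11101110, weight = 6.
  m = 1011 → c = 11101101, weight = 6.
  m = 0111 → c = 00111000, weight = 3.
  m = 1111 → c = 00111011, weight = 5.
Tally weights:
  weight 0: 1 codewords.
  weight 1: 1 codewords.
  weight 2: 2 codewords.
  weight 3: 2 codewords.
  weight 4: 1 codewords.
  weight 5: 5 codewords.
  weight 6: 4 codewords.
Minimum distance d = smallest w > 0 with A_w > 0 = 1.
Sanity: Σ A_w = 16 = 2^4 = 16 ✓.


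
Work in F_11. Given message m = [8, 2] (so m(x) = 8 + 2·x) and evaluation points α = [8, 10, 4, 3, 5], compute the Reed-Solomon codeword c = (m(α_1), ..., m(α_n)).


c = [2, 6, 5, 3, 7]

Message polynomial: m(x) = 8 + 2·x (mod 11).
For each evaluation point α_i, compute m(α_i) mod 11:
  α_1 = 8: Horner steps 2 → 2, so m(8) = 2.
  α_2 = 10: Horner steps 2 → 6, so m(10) = 6.
  α_3 = 4: Horner steps 2 → 5, so m(4) = 5.
  α_4 = 3: Horner steps 2 → 3, so m(3) = 3.
  α_5 = 5: Horner steps 2 → 7, so m(5) = 7.
Codeword c = [2, 6, 5, 3, 7] ∈ F_11^5.


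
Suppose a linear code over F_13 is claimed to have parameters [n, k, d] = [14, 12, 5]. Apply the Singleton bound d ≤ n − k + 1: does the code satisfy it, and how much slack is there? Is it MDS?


Singleton RHS = n − k + 1 = 3, slack = -2, bound violated (no such code; not MDS).

Singleton bound: d ≤ n − k + 1.
Here n = 14, k = 12, so n − k + 1 = 3.
Given d = 5, check d ≤ 3: NO.
Slack = (n − k + 1) − d = -2.
The slack is negative: d = 5 exceeds n − k + 1 = 3 by 2, so the Singleton bound is violated and no linear [14, 12, 5]_13 code can exist. In particular it is not MDS (MDS requires d = n − k + 1 exactly).
Description: the claimed parameters are [14, 12, 5]_13; such a code would be impossible (violates the Singleton bound).


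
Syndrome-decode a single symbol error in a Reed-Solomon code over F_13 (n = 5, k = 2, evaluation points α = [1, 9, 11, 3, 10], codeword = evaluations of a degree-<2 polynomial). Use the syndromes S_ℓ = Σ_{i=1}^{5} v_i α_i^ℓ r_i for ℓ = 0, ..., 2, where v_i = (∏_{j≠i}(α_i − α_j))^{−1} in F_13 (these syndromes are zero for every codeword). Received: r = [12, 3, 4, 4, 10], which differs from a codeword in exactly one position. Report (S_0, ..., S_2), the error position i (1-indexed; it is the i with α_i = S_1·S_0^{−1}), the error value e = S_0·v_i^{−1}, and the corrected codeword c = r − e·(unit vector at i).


S = (1, 3, 9), error at position 4, error magnitude e = 4, c = [12, 3, 4, 0, 10].

Step 1: column multipliers v_i = (∏_{j≠i}(α_i − α_j))^{−1} mod 13.
  i = 1 (α = 1): (1−9)(1−11)(1−3)(1−10) = (−8)·(−10)·(−2)·(−9) = 1440 ≡ 10, so v_1 = 10^{−1} = 4 (mod 13).
  i = 2 (α = 9): (9−1)(9−11)(9−3)(9−10) = 8·(−2)·6·(−1) = 96 ≡ 5, so v_2 = 5^{−1} = 8 (mod 13).
  i = 3 (α = 11): (11−1)(11−9)(11−3)(11−10) = 10·2·8·1 = 160 ≡ 4, so v_3 = 4^{−1} = 10 (mod 13).
  i = 4 (α = 3): (3−1)(3−9)(3−11)(3−10) = 2·(−6)·(−8)·(−7) = −672 ≡ 4, so v_4 = 4^{−1} = 10 (mod 13).
  i = 5 (α = 10): (10−1)(10−9)(10−11)(10−3) = 9·1·(−1)·7 = −63 ≡ 2, so v_5 = 2^{−1} = 7 (mod 13).
  v = [4, 8, 10, 10, 7].
Step 2: syndromes of r = [12, 3, 4, 4, 10] (all sums mod 13).
  S_0 = Σ v_i r_i = 4·12 + 8·3 + 10·4 + 10·4 + 7·10 = 222 ≡ 1.
  S_1 = Σ v_i α_i r_i = 4·1·12 + 8·9·3 + 10·11·4 + 10·3·4 + 7·10·10 = 1524 ≡ 3.
  α_i^2 mod 13 = [1, 3, 4, 9, 9].
  S_2 = Σ v_i α_i^2 r_i = 4·1·12 + 8·3·3 + 10·4·4 + 10·9·4 + 7·9·10 = 1270 ≡ 9.
  S = (1, 3, 9) ≠ 0, so r is not a codeword (an error is present).
Step 3: locate the error. For a single error e at position i, S_ℓ = v_i·e·α_i^ℓ, so α_err = S_1/S_0.
  S_0^{−1} = 1^{−1} = 1 (mod 13), so α_err = 3·1 = 3 ≡ 3 = α_4. Error position i = 4.
  Consistency check: S_2/S_1 = 9·9 = 81 ≡ 3 = α_err ✓ (single-error assumption holds).
Step 4: error magnitude e = S_0/v_4 = S_0·∏_{j≠4}(α_4 − α_j) = 1·4 = 4 ≡ 4 (mod 13).
Step 5: correct position 4: c_4 = r_4 − e = 4 − 4 ≡ 0 (mod 13). Hence c = [12, 3, 4, 0, 10].
  Check: interpolating c through the α_i gives m(x) = 5 + 7·x (degree < 2) with m(α_i) = c_i for every i, so c is indeed a codeword.


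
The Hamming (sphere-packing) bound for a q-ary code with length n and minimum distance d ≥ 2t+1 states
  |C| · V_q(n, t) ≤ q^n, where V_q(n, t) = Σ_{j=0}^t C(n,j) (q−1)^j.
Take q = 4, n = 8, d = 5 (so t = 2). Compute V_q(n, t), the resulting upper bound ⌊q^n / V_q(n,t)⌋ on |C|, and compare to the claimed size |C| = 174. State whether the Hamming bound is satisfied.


V_q(n, t) = 277, q^n = 65536, Hamming bound = 236, |C| = 174 ≤ bound (satisfied).

Step 1: Compute V_q(n, t) = Σ_{j=0}^2 C(n, j) (q−1)^j.
  j = 0: C(8,0)·(3)^0 = 1·1 = 1.
  j = 1: C(8,1)·(3)^1 = 8·3 = 24.
  j = 2: C(8,2)·(3)^2 = 28·9 = 252.
  V_q(n, t) = 1 + 24 + 252 = 277.
Step 2: q^n = 4^8 = 65536.
Step 3: Hamming bound ⌊q^n / V_q(n,t)⌋ = ⌊65536/277⌋ = 236.
Step 4: Compare |C| = 174 to 236: satisfied.
The claimed |C| lies below the Hamming bound.


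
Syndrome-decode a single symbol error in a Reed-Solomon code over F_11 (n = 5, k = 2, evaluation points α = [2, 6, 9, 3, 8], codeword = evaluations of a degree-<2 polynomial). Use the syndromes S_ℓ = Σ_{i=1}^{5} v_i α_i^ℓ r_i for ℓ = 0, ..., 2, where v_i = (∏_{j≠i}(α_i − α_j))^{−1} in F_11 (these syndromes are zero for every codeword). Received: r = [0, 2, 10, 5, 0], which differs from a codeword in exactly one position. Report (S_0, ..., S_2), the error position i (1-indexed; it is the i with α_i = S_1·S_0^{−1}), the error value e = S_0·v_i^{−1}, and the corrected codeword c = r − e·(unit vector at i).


S = (9, 7, 3), error at position 1, error magnitude e = 5, c = [6, 2, 10, 5, 0].

Step 1: column multipliers v_i = (∏_{j≠i}(α_i − α_j))^{−1} mod 11.
  i = 1 (α = 2): (2−6)(2−9)(2−3)(2−8) = (−4)·(−7)·(−1)·(−6) = 168 ≡ 3, so v_1 = 3^{−1} = 4 (mod 11).
  i = 2 (α = 6): (6−2)(6−9)(6−3)(6−8) = 4·(−3)·3·(−2) = 72 ≡ 6, so v_2 = 6^{−1} = 2 (mod 11).
  i = 3 (α = 9): (9−2)(9−6)(9−3)(9−8) = 7·3·6·1 = 126 ≡ 5, so v_3 = 5^{−1} = 9 (mod 11).
  i = 4 (α = 3): (3−2)(3−6)(3−9)(3−8) = 1·(−3)·(−6)·(−5) = −90 ≡ 9, so v_4 = 9^{−1} = 5 (mod 11).
  i = 5 (α = 8): (8−2)(8−6)(8−9)(8−3) = 6·2·(−1)·5 = −60 ≡ 6, so v_5 = 6^{−1} = 2 (mod 11).
  v = [4, 2, 9, 5, 2].
Step 2: syndromes of r = [0, 2, 10, 5, 0] (all sums mod 11).
  S_0 = Σ v_i r_i = 4·0 + 2·2 + 9·10 + 5·5 + 2·0 = 119 ≡ 9.
  S_1 = Σ v_i α_i r_i = 4·2·0 + 2·6·2 + 9·9·10 + 5·3·5 + 2·8·0 = 909 ≡ 7.
  α_i^2 mod 11 = [4, 3, 4, 9, 9].
  S_2 = Σ v_i α_i^2 r_i = 4·4·0 + 2·3·2 + 9·4·10 + 5·9·5 + 2·9·0 = 597 ≡ 3.
  S = (9, 7, 3) ≠ 0, so r is not a codeword (an error is present).
Step 3: locate the error. For a single error e at position i, S_ℓ = v_i·e·α_i^ℓ, so α_err = S_1/S_0.
  S_0^{−1} = 9^{−1} = 5 (mod 11), so α_err = 7·5 = 35 ≡ 2 = α_1. Error position i = 1.
  Consistency check: S_2/S_1 = 3·8 = 24 ≡ 2 = α_err ✓ (single-error assumption holds).
Step 4: error magnitude e = S_0/v_1 = S_0·∏_{j≠1}(α_1 − α_j) = 9·3 = 27 ≡ 5 (mod 11).
Step 5: correct position 1: c_1 = r_1 − e = 0 − 5 ≡ 6 (mod 11). Hence c = [6, 2, 10, 5, 0].
  Check: interpolating c through the α_i gives m(x) = 8 + 10·x (degree < 2) with m(α_i) = c_i for every i, so c is indeed a codeword.


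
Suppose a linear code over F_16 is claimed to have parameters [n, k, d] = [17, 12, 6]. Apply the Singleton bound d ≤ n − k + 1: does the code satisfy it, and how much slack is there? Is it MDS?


Singleton RHS = n − k + 1 = 6, slack = 0, bound satisfied, MDS.

Singleton bound: d ≤ n − k + 1.
Here n = 17, k = 12, so n − k + 1 = 6.
Given d = 6, check d ≤ 6: YES.
Slack = (n − k + 1) − d = 0.
The code is MDS (slack = 0).
Description: the claimed parameters are [17, 12, 6]_16; such a code would be MDS (meets Singleton bound).


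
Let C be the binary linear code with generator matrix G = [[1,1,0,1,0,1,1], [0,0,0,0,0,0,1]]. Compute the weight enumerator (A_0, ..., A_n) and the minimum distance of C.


Weight distribution: A_0 = 1, A_1 = 1, A_4 = 1, A_5 = 1. Minimum distance d = 1.

Enumerate all 2^2 = 4 messages m ∈ F_2^2.
For each, compute codeword c = mG in F_2^7, then tally its weight.
  m = 00 → c = 0000000, weight = 0.
  m = 10 → c = 1101011, weight = 5.
  m = 01 → c = 0000001, weight = 1.
  m = 11 → c = 1101010, weight = 4.
Tally weights:
  weight 0: 1 codewords.
  weight 1: 1 codewords.
  weight 4: 1 codewords.
  weight 5: 1 codewords.
Minimum distance d = smallest w > 0 with A_w > 0 = 1.
Sanity: Σ A_w = 4 = 2^2 = 4 ✓.


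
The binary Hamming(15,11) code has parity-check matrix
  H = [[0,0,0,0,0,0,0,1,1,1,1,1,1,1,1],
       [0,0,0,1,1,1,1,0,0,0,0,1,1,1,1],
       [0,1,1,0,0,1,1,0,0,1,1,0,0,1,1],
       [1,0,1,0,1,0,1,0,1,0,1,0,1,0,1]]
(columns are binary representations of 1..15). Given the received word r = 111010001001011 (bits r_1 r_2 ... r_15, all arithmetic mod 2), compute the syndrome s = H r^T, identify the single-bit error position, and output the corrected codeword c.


s = (0, 0, 0, 1)^T, error position = 1, corrected codeword c = 011010001001011

Compute s = H r^T mod 2 one row at a time:
  s_1 = 0 + 1 + 0 + 0 + 1 + 0 + 1 + 1 = 4 ≡ 0 (mod 2).
  s_2 = 0 + 1 + 0 + 0 + 1 + 0 + 1 + 1 = 4 ≡ 0 (mod 2).
  s_3 = 1 + 1 + 0 + 0 + 0 + 0 + 1 + 1 = 4 ≡ 0 (mod 2).
  s_4 = 1 + 1 + 1 + 0 + 1 + 0 + 0 + 1 = 5 ≡ 1 (mod 2).
s = (0, 0, 0, 1)^T — this equals column 1 of H (binary 0001), so error is at position 1.
Correct: flip bit 1 of r = 111010001001011 to get c = 011010001001011.


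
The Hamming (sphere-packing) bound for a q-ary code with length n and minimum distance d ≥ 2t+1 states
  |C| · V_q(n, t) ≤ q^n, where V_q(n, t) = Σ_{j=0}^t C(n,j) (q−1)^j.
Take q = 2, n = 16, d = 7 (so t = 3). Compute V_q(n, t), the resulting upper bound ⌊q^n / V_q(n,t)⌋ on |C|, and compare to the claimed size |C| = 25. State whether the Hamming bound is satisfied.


V_q(n, t) = 697, q^n = 65536, Hamming bound = 94, |C| = 25 ≤ bound (satisfied).

Step 1: Compute V_q(n, t) = Σ_{j=0}^3 C(n, j) (q−1)^j.
  j = 0: C(16,0)·(1)^0 = 1·1 = 1.
  j = 1: C(16,1)·(1)^1 = 16·1 = 16.
  j = 2: C(16,2)·(1)^2 = 120·1 = 120.
  j = 3: C(16,3)·(1)^3 = 560·1 = 560.
  V_q(n, t) = 1 + 16 + 120 + 560 = 697.
Step 2: q^n = 2^16 = 65536.
Step 3: Hamming bound ⌊q^n / V_q(n,t)⌋ = ⌊65536/697⌋ = 94.
Step 4: Compare |C| = 25 to 94: satisfied.
The claimed |C| lies below the Hamming bound.


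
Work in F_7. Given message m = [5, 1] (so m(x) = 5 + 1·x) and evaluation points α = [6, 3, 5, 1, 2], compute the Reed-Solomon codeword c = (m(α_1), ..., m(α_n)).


c = [4, 1, 3, 6, 0]

Message polynomial: m(x) = 5 + 1·x (mod 7).
For each evaluation point α_i, compute m(α_i) mod 7:
  α_1 = 6: Horner steps 1 → 4, so m(6) = 4.
  α_2 = 3: Horner steps 1 → 1, so m(3) = 1.
  α_3 = 5: Horner steps 1 → 3, so m(5) = 3.
  α_4 = 1: Horner steps 1 → 6, so m(1) = 6.
  α_5 = 2: Horner steps 1 → 0, so m(2) = 0.
Codeword c = [4, 1, 3, 6, 0] ∈ F_7^5.


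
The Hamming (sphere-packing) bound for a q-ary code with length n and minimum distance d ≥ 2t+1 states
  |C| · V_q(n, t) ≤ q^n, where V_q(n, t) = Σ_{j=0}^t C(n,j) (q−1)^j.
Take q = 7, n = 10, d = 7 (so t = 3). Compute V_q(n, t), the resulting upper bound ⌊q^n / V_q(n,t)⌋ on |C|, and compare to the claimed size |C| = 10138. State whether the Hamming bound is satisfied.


V_q(n, t) = 27601, q^n = 282475249, Hamming bound = 10234, |C| = 10138 ≤ bound (satisfied).

Step 1: Compute V_q(n, t) = Σ_{j=0}^3 C(n, j) (q−1)^j.
  j = 0: C(10,0)·(6)^0 = 1·1 = 1.
  j = 1: C(10,1)·(6)^1 = 10·6 = 60.
  j = 2: C(10,2)·(6)^2 = 45·36 = 1620.
  j = 3: C(10,3)·(6)^3 = 120·216 = 25920.
  V_q(n, t) = 1 + 60 + 1620 + 25920 = 27601.
Step 2: q^n = 7^10 = 282475249.
Step 3: Hamming bound ⌊q^n / V_q(n,t)⌋ = ⌊282475249/27601⌋ = 10234.
Step 4: Compare |C| = 10138 to 10234: satisfied.
The claimed |C| lies below the Hamming bound.


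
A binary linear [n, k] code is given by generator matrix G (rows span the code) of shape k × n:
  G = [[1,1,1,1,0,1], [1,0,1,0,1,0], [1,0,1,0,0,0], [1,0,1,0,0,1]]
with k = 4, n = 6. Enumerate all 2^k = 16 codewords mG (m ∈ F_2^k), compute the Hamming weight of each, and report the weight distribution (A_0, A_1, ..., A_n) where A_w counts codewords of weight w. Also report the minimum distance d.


Weight distribution: A_0 = 1, A_1 = 2, A_2 = 3, A_3 = 4, A_4 = 3, A_5 = 2, A_6 = 1. Minimum distance d = 1.

Enumerate all 2^4 = 16 messages m ∈ F_2^4.
For each, compute codeword c = mG in F_2^6, then tally its weight.
  m = 0000 → c = 000000, weight = 0.
  m = 1000 → c = 111101, weight = 5.
  m = 0100 → c = 101010, weight = 3.
  m = 1100 → c = 010111, weight = 4.
  m = 0010 → c = 101000, weight = 2.
  m = 1010 → c = 010101, weight = 3.
  m = 0110 → c = 000010, weight = 1.
  m = 1110 → c = 111111, weight = 6.
  m = 0001 → c = 101001, weight = 3.
  m = 1001 → c = 010100, weight = 2.
  m = 0101 → c = 000011, weight = 2.
  m = 1101 → c = 111110, weight = 5.
  m = 0011 → c = 000001, weight = 1.
  m = 1011 → c = 111100, weight = 4.
  m = 0111 → c = 101011, weight = 4.
  m = 1111 → c = 010110, weight = 3.
Tally weights:
  weight 0: 1 codewords.
  weight 1: 2 codewords.
  weight 2: 3 codewords.
  weight 3: 4 codewords.
  weight 4: 3 codewords.
  weight 5: 2 codewords.
  weight 6: 1 codewords.
Minimum distance d = smallest w > 0 with A_w > 0 = 1.
Sanity: Σ A_w = 16 = 2^4 = 16 ✓.


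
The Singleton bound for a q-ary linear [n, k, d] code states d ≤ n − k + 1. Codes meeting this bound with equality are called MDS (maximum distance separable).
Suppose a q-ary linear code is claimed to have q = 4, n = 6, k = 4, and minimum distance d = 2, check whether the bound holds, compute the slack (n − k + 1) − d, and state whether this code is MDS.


Singleton RHS = n − k + 1 = 3, slack = 1, bound satisfied, not MDS.

Singleton bound: d ≤ n − k + 1.
Here n = 6, k = 4, so n − k + 1 = 3.
Given d = 2, check d ≤ 3: YES.
Slack = (n − k + 1) − d = 1.
The code is NOT MDS (slack = 1 > 0).
Description: the claimed parameters are [6, 4, 2]_4; such a code would be non-MDS.


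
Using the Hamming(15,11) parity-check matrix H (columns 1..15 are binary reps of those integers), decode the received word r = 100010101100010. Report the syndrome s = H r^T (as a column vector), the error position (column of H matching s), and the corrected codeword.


s = (1, 1, 1, 0)^T, error position = 14, corrected codeword c = 100010101100000

Compute s = H r^T mod 2 one row at a time:
  s_1 = 0 + 1 + 1 + 0 + 0 + 0 + 1 + 0 = 3 ≡ 1 (mod 2).
  s_2 = 0 + 1 + 0 + 1 + 0 + 0 + 1 + 0 = 3 ≡ 1 (mod 2).
  s_3 = 0 + 0 + 0 + 1 + 1 + 0 + 1 + 0 = 3 ≡ 1 (mod 2).
  s_4 = 1 + 0 + 1 + 1 + 1 + 0 + 0 + 0 = 4 ≡ 0 (mod 2).
s = (1, 1, 1, 0)^T — this equals column 14 of H (binary 1110), so error is at position 14.
Correct: flip bit 14 of r = 100010101100010 to get c = 100010101100000.


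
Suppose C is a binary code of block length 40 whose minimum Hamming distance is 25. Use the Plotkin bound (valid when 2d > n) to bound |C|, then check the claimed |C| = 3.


Plotkin bound M ≤ 4; given |C| = 3 ≤ bound (satisfied).

Check applicability: 2d = 50, n = 40.
2d − n = 10 > 0, so Plotkin applies.
Compute d/(2d−n) = 25/10 ≈ 2.5000.
⌊d/(2d−n)⌋ = 2.
Plotkin bound: M ≤ 2·2 = 4.
Given |C| = 3, check: satisfied.
This |C| is below the Plotkin bound.


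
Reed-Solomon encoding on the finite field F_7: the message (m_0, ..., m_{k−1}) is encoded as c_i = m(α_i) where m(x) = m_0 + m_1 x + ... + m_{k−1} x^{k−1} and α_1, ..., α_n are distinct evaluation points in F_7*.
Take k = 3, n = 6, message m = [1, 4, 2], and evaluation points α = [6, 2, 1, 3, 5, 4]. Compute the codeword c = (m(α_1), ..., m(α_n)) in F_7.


c = [6, 3, 0, 3, 1, 0]

Message polynomial: m(x) = 1 + 4·x + 2·x^2 (mod 7).
For each evaluation point α_i, compute m(α_i) mod 7:
  α_1 = 6: Horner steps 2 → 2 → 6, so m(6) = 6.
  α_2 = 2: Horner steps 2 → 1 → 3, so m(2) = 3.
  α_3 = 1: Horner steps 2 → 6 → 0, so m(1) = 0.
  α_4 = 3: Horner steps 2 → 3 → 3, so m(3) = 3.
  α_5 = 5: Horner steps 2 → 0 → 1, so m(5) = 1.
  α_6 = 4: Horner steps 2 → 5 → 0, so m(4) = 0.
Codeword c = [6, 3, 0, 3, 1, 0] ∈ F_7^6.


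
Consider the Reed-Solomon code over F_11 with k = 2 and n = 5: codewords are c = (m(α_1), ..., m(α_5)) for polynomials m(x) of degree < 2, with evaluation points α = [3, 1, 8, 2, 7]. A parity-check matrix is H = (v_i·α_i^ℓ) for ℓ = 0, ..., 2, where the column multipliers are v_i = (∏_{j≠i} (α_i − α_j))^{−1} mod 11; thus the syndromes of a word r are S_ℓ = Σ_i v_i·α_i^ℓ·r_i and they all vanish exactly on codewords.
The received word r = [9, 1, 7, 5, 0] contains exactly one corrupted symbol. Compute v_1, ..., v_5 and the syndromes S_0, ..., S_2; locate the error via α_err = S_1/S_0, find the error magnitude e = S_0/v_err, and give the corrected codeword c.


S = (8, 1, 7), error at position 5, error magnitude e = 8, c = [9, 1, 7, 5, 3].

Step 1: column multipliers v_i = (∏_{j≠i}(α_i − α_j))^{−1} mod 11.
  i = 1 (α = 3): (3−1)(3−8)(3−2)(3−7) = 2·(−5)·1·(−4) = 40 ≡ 7, so v_1 = 7^{−1} = 8 (mod 11).
  i = 2 (α = 1): (1−3)(1−8)(1−2)(1−7) = (−2)·(−7)·(−1)·(−6) = 84 ≡ 7, so v_2 = 7^{−1} = 8 (mod 11).
  i = 3 (α = 8): (8−3)(8−1)(8−2)(8−7) = 5·7·6·1 = 210 ≡ 1, so v_3 = 1^{−1} = 1 (mod 11).
  i = 4 (α = 2): (2−3)(2−1)(2−8)(2−7) = (−1)·1·(−6)·(−5) = −30 ≡ 3, so v_4 = 3^{−1} = 4 (mod 11).
  i = 5 (α = 7): (7−3)(7−1)(7−8)(7−2) = 4·6·(−1)·5 = −120 ≡ 1, so v_5 = 1^{−1} = 1 (mod 11).
  v = [8, 8, 1, 4, 1].
Step 2: syndromes of r = [9, 1, 7, 5, 0] (all sums mod 11).
  S_0 = Σ v_i r_i = 8·9 + 8·1 + 1·7 + 4·5 + 1·0 = 107 ≡ 8.
  S_1 = Σ v_i α_i r_i = 8·3·9 + 8·1·1 + 1·8·7 + 4·2·5 + 1·7·0 = 320 ≡ 1.
  α_i^2 mod 11 = [9, 1, 9, 4, 5].
  S_2 = Σ v_i α_i^2 r_i = 8·9·9 + 8·1·1 + 1·9·7 + 4·4·5 + 1·5·0 = 799 ≡ 7.
  S = (8, 1, 7) ≠ 0, so r is not a codeword (an error is present).
Step 3: locate the error. For a single error e at position i, S_ℓ = v_i·e·α_i^ℓ, so α_err = S_1/S_0.
  S_0^{−1} = 8^{−1} = 7 (mod 11), so α_err = 1·7 = 7 ≡ 7 = α_5. Error position i = 5.
  Consistency check: S_2/S_1 = 7·1 = 7 ≡ 7 = α_err ✓ (single-error assumption holds).
Step 4: error magnitude e = S_0/v_5 = S_0·∏_{j≠5}(α_5 − α_j) = 8·1 = 8 ≡ 8 (mod 11).
Step 5: correct position 5: c_5 = r_5 − e = 0 − 8 ≡ 3 (mod 11). Hence c = [9, 1, 7, 5, 3].
  Check: interpolating c through the α_i gives m(x) = 8 + 4·x (degree < 2) with m(α_i) = c_i for every i, so c is indeed a codeword.


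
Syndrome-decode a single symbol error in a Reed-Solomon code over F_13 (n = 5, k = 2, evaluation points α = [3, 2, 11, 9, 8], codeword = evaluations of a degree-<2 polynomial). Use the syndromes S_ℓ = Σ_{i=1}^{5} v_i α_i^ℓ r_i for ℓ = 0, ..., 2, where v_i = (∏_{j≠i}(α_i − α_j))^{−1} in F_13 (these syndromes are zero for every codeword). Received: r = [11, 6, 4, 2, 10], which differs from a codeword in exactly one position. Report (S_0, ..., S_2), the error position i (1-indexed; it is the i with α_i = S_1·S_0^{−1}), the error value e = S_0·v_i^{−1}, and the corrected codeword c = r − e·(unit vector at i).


S = (6, 1, 11), error at position 3, error magnitude e = 5, c = [11, 6, 12, 2, 10].

Step 1: column multipliers v_i = (∏_{j≠i}(α_i − α_j))^{−1} mod 13.
  i = 1 (α = 3): (3−2)(3−11)(3−9)(3−8) = 1·(−8)·(−6)·(−5) = −240 ≡ 7, so v_1 = 7^{−1} = 2 (mod 13).
  i = 2 (α = 2): (2−3)(2−11)(2−9)(2−8) = (−1)·(−9)·(−7)·(−6) = 378 ≡ 1, so v_2 = 1^{−1} = 1 (mod 13).
  i = 3 (α = 11): (11−3)(11−2)(11−9)(11−8) = 8·9·2·3 = 432 ≡ 3, so v_3 = 3^{−1} = 9 (mod 13).
  i = 4 (α = 9): (9−3)(9−2)(9−11)(9−8) = 6·7·(−2)·1 = −84 ≡ 7, so v_4 = 7^{−1} = 2 (mod 13).
  i = 5 (α = 8): (8−3)(8−2)(8−11)(8−9) = 5·6·(−3)·(−1) = 90 ≡ 12, so v_5 = 12^{−1} = 12 (mod 13).
  v = [2, 1, 9, 2, 12].
Step 2: syndromes of r = [11, 6, 4, 2, 10] (all sums mod 13).
  S_0 = Σ v_i r_i = 2·11 + 1·6 + 9·4 + 2·2 + 12·10 = 188 ≡ 6.
  S_1 = Σ v_i α_i r_i = 2·3·11 + 1·2·6 + 9·11·4 + 2·9·2 + 12·8·10 = 1470 ≡ 1.
  α_i^2 mod 13 = [9, 4, 4, 3, 12].
  S_2 = Σ v_i α_i^2 r_i = 2·9·11 + 1·4·6 + 9·4·4 + 2·3·2 + 12·12·10 = 1818 ≡ 11.
  S = (6, 1, 11) ≠ 0, so r is not a codeword (an error is present).
Step 3: locate the error. For a single error e at position i, S_ℓ = v_i·e·α_i^ℓ, so α_err = S_1/S_0.
  S_0^{−1} = 6^{−1} = 11 (mod 13), so α_err = 1·11 = 11 ≡ 11 = α_3. Error position i = 3.
  Consistency check: S_2/S_1 = 11·1 = 11 ≡ 11 = α_err ✓ (single-error assumption holds).
Step 4: error magnitude e = S_0/v_3 = S_0·∏_{j≠3}(α_3 − α_j) = 6·3 = 18 ≡ 5 (mod 13).
Step 5: correct position 3: c_3 = r_3 − e = 4 − 5 ≡ 12 (mod 13). Hence c = [11, 6, 12, 2, 10].
  Check: interpolating c through the α_i gives m(x) = 9 + 5·x (degree < 2) with m(α_i) = c_i for every i, so c is indeed a codeword.
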